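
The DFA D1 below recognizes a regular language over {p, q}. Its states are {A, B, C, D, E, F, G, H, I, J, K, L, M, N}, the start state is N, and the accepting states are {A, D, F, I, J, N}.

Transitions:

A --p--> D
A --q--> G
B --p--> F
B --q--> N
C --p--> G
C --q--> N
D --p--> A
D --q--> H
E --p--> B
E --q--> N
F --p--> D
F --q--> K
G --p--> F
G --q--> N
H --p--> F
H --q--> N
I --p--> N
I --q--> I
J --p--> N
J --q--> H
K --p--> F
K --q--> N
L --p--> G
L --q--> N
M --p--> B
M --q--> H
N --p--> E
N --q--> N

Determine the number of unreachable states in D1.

5

Starting at N and following transitions, the reachable set is {A, B, D, E, F, G, H, K, N}. That leaves C, I, J, L, M unreachable — 5 in total.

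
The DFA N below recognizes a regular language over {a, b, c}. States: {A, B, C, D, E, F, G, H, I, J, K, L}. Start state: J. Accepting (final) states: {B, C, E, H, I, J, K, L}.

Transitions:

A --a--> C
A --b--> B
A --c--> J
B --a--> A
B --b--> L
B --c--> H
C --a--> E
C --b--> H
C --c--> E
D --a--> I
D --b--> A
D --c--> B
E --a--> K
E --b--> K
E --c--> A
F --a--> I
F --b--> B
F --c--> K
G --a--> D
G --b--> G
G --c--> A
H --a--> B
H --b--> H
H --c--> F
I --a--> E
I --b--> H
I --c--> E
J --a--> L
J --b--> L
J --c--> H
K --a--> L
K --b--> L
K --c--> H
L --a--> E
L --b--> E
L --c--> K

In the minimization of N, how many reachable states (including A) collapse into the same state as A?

2

First remove the unreachable states {D,G}; 10 states remain.
Start with accepting vs non-accepting: {B,C,E,H,I,J,K,L} | {A,F}.
Refine {B,C,E,H,I,J,K,L} on symbol a: members go to different blocks, giving {C,E,H,I,J,K,L} and {B}.
Split {C,E,H,I,J,K,L} by δ(·,a) → {C,E,I,J,K,L} and {H}.
On input b, block {C,E,I,J,K,L} splits into {E,J,K,L} and {C,I}.
On input c, block {E,J,K,L} splits into {J,K} and {E} and {L}.
No further refinement is possible. Final partition (7 blocks): {J,K} | {A,F} | {B} | {H} | {C,I} | {E} | {L}.
State A belongs to the block {A,F}, which has 2 states.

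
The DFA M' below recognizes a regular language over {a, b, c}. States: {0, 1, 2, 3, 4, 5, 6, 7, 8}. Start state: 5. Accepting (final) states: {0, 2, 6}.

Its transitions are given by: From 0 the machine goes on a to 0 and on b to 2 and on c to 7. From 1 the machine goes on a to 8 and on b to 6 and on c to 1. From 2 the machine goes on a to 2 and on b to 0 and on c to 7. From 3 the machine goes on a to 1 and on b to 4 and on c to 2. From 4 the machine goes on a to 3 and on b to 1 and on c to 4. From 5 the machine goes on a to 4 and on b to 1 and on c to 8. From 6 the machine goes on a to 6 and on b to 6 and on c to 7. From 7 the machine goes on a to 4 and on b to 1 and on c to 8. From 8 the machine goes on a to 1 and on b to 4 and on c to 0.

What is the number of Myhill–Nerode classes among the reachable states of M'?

Every state is reachable, so we keep all 9.
P0 = {0,2,6} | {1,3,4,5,7,8}.
On input b, block {1,3,4,5,7,8} splits into {3,4,5,7,8} and {1}.
Refine {3,4,5,7,8} on symbol a: members go to different blocks, giving {4,5,7} and {3,8}.
On input a, block {4,5,7} splits into {5,7} and {4}.
Stable partition: {0,2,6} | {5,7} | {1} | {3,8} | {4} — 5 equivalence classes.

5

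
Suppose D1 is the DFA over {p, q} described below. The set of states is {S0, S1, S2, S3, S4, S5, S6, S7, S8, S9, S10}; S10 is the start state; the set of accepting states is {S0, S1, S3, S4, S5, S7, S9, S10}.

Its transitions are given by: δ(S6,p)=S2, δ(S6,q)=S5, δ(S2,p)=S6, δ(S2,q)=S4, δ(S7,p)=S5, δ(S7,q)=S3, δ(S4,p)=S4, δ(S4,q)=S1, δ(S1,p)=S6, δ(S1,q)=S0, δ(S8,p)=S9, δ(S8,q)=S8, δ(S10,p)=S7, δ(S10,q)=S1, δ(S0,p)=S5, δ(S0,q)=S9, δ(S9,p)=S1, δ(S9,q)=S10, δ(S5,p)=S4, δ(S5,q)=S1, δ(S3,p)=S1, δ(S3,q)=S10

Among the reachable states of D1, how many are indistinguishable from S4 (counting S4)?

2

States {S8} cannot be reached from the start state, so discard them.
P0 = {S0,S1,S3,S4,S5,S7,S9,S10} | {S2,S6}.
Split {S0,S1,S3,S4,S5,S7,S9,S10} by δ(·,p) → {S0,S3,S4,S5,S7,S9,S10} and {S1}.
Split {S0,S3,S4,S5,S7,S9,S10} by δ(·,p) → {S0,S4,S5,S7,S10} and {S3,S9}.
On input q, block {S0,S4,S5,S7,S10} splits into {S4,S5,S10} and {S0,S7}.
On input p, block {S4,S5,S10} splits into {S4,S5} and {S10}.
No further refinement is possible. Final partition (6 blocks): {S4,S5} | {S2,S6} | {S1} | {S3,S9} | {S0,S7} | {S10}.
State S4 belongs to the block {S4,S5}, which has 2 states.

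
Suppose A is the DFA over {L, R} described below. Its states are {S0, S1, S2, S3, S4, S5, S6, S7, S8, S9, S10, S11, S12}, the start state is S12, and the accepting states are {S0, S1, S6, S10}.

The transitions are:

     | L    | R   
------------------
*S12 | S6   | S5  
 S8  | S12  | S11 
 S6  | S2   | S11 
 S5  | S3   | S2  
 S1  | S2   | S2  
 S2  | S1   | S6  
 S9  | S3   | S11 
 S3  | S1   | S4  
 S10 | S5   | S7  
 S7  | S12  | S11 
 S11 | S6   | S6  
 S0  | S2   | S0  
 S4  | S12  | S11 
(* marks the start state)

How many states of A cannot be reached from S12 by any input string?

BFS from S12 reaches {S1, S2, S3, S4, S5, S6, S11, S12}; the 5 state(s) S0, S7, S8, S9, S10 are never visited.

5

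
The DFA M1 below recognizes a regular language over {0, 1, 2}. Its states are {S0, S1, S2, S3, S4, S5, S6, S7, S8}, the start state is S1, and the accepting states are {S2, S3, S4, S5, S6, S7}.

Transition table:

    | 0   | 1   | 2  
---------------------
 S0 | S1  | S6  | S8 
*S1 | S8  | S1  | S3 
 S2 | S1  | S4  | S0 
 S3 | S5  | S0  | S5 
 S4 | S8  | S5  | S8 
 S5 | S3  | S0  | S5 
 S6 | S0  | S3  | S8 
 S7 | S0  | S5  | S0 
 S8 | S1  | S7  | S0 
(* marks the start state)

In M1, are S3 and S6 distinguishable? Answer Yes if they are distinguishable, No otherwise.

First remove the unreachable states {S2,S4}; 7 states remain.
Initial partition by acceptance: {S3,S5,S6,S7} | {S0,S1,S8}.
Split {S3,S5,S6,S7} by δ(·,0) → {S3,S5} and {S6,S7}.
On input 1, block {S0,S1,S8} splits into {S0,S8} and {S1}.
Stable partition: {S3,S5} | {S0,S8} | {S6,S7} | {S1} — 4 equivalence classes.
S3 and S6 end up in different blocks, so they are distinguishable. For instance, the string '0' is accepted from only S3.

Yes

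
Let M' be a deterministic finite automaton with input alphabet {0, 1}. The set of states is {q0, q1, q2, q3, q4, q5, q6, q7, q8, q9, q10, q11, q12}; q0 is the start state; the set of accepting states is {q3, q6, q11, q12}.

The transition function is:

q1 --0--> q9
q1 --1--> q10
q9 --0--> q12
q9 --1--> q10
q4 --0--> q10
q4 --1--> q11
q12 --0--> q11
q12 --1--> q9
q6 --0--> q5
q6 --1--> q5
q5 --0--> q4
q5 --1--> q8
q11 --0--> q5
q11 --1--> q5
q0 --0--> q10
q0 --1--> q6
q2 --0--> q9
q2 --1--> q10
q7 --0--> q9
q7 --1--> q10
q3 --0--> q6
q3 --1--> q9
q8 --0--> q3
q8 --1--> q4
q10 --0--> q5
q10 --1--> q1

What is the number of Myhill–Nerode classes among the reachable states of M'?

Reachable states from the start: {q0,q1,q3,q4,q5,q6,q8,q9,q10,q11,q12}. Unreachable: {q2,q7} — drop them.
P0 = {q3,q6,q11,q12} | {q0,q1,q4,q5,q8,q9,q10}.
On input 0, block {q3,q6,q11,q12} splits into {q3,q12} and {q6,q11}.
Split {q0,q1,q4,q5,q8,q9,q10} by δ(·,0) → {q0,q1,q4,q5,q10} and {q8,q9}.
Refine {q0,q1,q4,q5,q10} on symbol 0: members go to different blocks, giving {q0,q4,q5,q10} and {q1}.
On input 1, block {q0,q4,q5,q10} splits into {q0,q4} and {q5} and {q10}.
On input 1, block {q8,q9} splits into {q8} and {q9}.
No further refinement is possible. Final partition (8 blocks): {q3,q12} | {q0,q4} | {q6,q11} | {q8} | {q1} | {q5} | {q10} | {q9}.

8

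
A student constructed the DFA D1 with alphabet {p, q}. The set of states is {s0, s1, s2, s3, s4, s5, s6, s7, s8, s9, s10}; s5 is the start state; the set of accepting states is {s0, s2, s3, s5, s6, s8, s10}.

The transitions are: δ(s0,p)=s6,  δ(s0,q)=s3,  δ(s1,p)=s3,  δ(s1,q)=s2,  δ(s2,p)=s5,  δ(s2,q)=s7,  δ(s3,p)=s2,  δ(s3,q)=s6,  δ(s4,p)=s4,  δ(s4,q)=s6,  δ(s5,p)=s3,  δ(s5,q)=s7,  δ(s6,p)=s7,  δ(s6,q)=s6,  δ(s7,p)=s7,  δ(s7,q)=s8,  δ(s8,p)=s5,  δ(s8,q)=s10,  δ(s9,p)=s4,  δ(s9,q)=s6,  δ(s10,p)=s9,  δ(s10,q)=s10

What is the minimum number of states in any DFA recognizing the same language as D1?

8

Reachable states from the start: {s2,s3,s4,s5,s6,s7,s8,s9,s10}. Unreachable: {s0,s1} — drop them.
Start with accepting vs non-accepting: {s2,s3,s5,s6,s8,s10} | {s4,s7,s9}.
Refine {s2,s3,s5,s6,s8,s10} on symbol p: members go to different blocks, giving {s2,s3,s5,s8} and {s6,s10}.
Refine {s2,s3,s5,s8} on symbol q: members go to different blocks, giving {s2,s5} and {s3,s8}.
Refine {s2,s5} on symbol p: members go to different blocks, giving {s2} and {s5}.
Split {s4,s7,s9} by δ(·,q) → {s4,s9} and {s7}.
Refine {s6,s10} on symbol p: members go to different blocks, giving {s6} and {s10}.
Split {s3,s8} by δ(·,p) → {s3} and {s8}.
No further refinement is possible. Final partition (8 blocks): {s2} | {s4,s9} | {s6} | {s3} | {s5} | {s7} | {s10} | {s8}.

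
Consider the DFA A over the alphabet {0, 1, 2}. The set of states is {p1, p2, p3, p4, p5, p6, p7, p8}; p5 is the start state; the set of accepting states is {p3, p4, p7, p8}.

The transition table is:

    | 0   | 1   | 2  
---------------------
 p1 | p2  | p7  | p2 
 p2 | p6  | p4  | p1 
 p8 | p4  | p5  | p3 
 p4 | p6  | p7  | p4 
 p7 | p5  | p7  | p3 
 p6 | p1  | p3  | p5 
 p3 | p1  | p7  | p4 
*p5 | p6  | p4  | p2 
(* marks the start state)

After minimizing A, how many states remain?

First remove the unreachable states {p8}; 7 states remain.
Initial partition by acceptance: {p3,p4,p7} | {p1,p2,p5,p6}.
The partition is now stable with 2 blocks: {p3,p4,p7} | {p1,p2,p5,p6}.

2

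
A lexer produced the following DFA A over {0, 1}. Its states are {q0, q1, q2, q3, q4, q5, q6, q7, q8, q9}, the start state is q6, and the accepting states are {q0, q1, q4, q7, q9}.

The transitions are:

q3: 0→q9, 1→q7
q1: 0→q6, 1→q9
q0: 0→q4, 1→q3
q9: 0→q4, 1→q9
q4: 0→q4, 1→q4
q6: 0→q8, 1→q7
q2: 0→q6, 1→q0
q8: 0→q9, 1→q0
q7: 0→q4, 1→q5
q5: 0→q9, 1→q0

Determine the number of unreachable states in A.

No path from q6 leads to q1, q2; the other 8 states are all reachable.

2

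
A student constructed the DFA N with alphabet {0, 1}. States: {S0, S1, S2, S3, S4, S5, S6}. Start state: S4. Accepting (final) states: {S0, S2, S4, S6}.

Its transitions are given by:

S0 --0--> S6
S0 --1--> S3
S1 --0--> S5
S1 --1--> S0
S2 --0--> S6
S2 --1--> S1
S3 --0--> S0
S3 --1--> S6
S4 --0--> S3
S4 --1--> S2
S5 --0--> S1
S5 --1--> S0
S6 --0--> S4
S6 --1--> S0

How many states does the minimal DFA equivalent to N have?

Every state is reachable, so we keep all 7.
Start with accepting vs non-accepting: {S0,S2,S4,S6} | {S1,S3,S5}.
On input 0, block {S0,S2,S4,S6} splits into {S0,S2,S6} and {S4}.
Refine {S0,S2,S6} on symbol 0: members go to different blocks, giving {S0,S2} and {S6}.
On input 0, block {S1,S3,S5} splits into {S1,S5} and {S3}.
Refine {S0,S2} on symbol 1: members go to different blocks, giving {S0} and {S2}.
No further refinement is possible. Final partition (6 blocks): {S0} | {S1,S5} | {S4} | {S6} | {S3} | {S2}.

6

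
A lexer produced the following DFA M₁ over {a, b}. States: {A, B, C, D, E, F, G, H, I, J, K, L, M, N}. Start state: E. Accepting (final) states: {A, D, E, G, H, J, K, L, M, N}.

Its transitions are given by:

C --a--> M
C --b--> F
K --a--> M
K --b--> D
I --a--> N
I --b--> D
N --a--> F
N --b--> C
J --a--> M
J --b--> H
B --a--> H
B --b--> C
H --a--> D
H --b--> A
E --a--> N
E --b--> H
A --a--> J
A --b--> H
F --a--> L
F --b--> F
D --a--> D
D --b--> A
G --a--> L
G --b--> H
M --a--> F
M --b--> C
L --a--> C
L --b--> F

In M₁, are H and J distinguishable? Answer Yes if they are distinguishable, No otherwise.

Yes

First remove the unreachable states {B,G,I,K}; 10 states remain.
Start with accepting vs non-accepting: {A,D,E,H,J,L,M,N} | {C,F}.
Split {A,D,E,H,J,L,M,N} by δ(·,a) → {A,D,E,H,J} and {L,M,N}.
Refine {A,D,E,H,J} on symbol a: members go to different blocks, giving {A,D,H} and {E,J}.
Split {A,D,H} by δ(·,a) → {D,H} and {A}.
Stable partition: {D,H} | {C,F} | {L,M,N} | {E,J} | {A} — 5 equivalence classes.
H and J end up in different blocks, so they are distinguishable. For instance, the string 'aa' is accepted from only H.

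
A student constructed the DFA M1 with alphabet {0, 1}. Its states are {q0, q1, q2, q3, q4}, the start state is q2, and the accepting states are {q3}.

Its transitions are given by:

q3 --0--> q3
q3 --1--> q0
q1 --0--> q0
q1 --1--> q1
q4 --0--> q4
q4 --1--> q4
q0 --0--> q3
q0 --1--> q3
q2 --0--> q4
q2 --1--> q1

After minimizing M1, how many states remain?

5

Initial partition by acceptance: {q3} | {q0,q1,q2,q4}.
Split {q0,q1,q2,q4} by δ(·,0) → {q1,q2,q4} and {q0}.
Split {q1,q2,q4} by δ(·,0) → {q2,q4} and {q1}.
On input 1, block {q2,q4} splits into {q2} and {q4}.
No further refinement is possible. Final partition (5 blocks): {q3} | {q2} | {q0} | {q1} | {q4}.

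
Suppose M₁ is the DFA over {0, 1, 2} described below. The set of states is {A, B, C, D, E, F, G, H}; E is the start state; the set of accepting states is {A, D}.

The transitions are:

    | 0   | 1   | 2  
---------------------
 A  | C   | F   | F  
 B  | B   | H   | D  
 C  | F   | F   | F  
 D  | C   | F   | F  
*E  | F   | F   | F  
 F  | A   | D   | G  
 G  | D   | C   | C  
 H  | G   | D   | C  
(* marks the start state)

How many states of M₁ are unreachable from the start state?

BFS from E reaches {A, C, D, E, F, G}; the 2 state(s) B, H are never visited.

2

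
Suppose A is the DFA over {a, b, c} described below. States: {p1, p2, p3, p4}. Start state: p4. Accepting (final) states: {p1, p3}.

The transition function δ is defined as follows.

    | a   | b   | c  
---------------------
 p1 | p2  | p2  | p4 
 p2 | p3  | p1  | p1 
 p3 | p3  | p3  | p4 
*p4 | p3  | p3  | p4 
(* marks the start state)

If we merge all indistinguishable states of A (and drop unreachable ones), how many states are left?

2

First remove the unreachable states {p1,p2}; 2 states remain.
Start with accepting vs non-accepting: {p3} | {p4}.
Stable partition: {p3} | {p4} — 2 equivalence classes.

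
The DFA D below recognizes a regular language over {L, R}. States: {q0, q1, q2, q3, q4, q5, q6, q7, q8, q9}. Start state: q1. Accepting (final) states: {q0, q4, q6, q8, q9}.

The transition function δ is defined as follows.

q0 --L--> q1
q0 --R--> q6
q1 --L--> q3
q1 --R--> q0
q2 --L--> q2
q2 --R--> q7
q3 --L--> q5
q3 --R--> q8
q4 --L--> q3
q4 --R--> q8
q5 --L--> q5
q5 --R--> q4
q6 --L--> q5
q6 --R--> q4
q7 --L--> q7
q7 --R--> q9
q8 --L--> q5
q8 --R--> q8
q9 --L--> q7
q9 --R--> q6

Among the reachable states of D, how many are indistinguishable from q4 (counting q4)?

Reachable states from the start: {q0,q1,q3,q4,q5,q6,q8}. Unreachable: {q2,q7,q9} — drop them.
Start with accepting vs non-accepting: {q0,q4,q6,q8} | {q1,q3,q5}.
No further refinement is possible. Final partition (2 blocks): {q0,q4,q6,q8} | {q1,q3,q5}.
The equivalence class containing q4 is {q0,q4,q6,q8}, of size 4.

4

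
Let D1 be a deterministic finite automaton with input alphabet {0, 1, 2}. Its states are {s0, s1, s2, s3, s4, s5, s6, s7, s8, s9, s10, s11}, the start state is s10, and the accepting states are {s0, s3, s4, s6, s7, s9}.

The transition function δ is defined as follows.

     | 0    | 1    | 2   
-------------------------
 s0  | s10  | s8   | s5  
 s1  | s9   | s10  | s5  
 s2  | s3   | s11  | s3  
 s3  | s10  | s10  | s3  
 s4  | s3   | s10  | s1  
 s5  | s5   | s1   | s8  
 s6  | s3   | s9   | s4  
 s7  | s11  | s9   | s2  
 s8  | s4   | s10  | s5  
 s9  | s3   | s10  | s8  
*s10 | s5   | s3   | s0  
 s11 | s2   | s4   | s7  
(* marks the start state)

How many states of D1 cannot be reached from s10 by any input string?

4

Starting at s10 and following transitions, the reachable set is {s0, s1, s3, s4, s5, s8, s9, s10}. That leaves s2, s6, s7, s11 unreachable — 4 in total.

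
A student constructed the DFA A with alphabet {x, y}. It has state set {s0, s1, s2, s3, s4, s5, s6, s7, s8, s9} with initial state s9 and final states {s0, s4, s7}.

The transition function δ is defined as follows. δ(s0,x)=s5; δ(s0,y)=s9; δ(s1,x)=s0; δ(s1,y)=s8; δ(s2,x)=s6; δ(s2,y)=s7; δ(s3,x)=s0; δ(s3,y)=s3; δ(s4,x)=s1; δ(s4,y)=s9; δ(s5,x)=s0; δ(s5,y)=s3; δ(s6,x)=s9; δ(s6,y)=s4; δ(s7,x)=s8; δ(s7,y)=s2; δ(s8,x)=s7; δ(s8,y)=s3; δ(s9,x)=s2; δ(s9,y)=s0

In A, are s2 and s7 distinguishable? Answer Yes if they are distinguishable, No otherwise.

Every state is reachable, so we keep all 10.
Start with accepting vs non-accepting: {s0,s4,s7} | {s1,s2,s3,s5,s6,s8,s9}.
On input x, block {s1,s2,s3,s5,s6,s8,s9} splits into {s1,s3,s5,s8} and {s2,s6,s9}.
The partition is now stable with 3 blocks: {s0,s4,s7} | {s1,s3,s5,s8} | {s2,s6,s9}.
s2 and s7 end up in different blocks, so they are distinguishable. For instance, the string 'ε' is accepted from only s7.

Yes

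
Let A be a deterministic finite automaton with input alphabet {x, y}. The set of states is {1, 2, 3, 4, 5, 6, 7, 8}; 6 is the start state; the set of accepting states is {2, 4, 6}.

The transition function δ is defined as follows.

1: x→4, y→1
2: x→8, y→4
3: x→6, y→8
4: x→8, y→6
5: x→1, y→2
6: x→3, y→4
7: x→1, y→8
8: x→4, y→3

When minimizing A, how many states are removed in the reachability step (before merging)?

No path from 6 leads to 1, 2, 5, 7; the other 4 states are all reachable.

4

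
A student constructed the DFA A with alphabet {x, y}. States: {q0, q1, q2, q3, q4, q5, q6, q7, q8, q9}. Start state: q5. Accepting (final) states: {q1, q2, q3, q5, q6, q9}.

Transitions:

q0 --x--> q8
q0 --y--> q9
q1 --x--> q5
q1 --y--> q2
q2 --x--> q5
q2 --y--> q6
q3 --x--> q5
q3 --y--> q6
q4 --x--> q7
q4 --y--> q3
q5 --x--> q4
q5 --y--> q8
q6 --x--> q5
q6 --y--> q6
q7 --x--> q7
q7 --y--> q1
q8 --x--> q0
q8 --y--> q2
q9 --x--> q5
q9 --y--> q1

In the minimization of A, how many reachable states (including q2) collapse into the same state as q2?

All states are reachable from the start state.
P0 = {q1,q2,q3,q5,q6,q9} | {q0,q4,q7,q8}.
Refine {q1,q2,q3,q5,q6,q9} on symbol x: members go to different blocks, giving {q1,q2,q3,q6,q9} and {q5}.
The partition is now stable with 3 blocks: {q1,q2,q3,q6,q9} | {q0,q4,q7,q8} | {q5}.
State q2 belongs to the block {q1,q2,q3,q6,q9}, which has 5 states.

5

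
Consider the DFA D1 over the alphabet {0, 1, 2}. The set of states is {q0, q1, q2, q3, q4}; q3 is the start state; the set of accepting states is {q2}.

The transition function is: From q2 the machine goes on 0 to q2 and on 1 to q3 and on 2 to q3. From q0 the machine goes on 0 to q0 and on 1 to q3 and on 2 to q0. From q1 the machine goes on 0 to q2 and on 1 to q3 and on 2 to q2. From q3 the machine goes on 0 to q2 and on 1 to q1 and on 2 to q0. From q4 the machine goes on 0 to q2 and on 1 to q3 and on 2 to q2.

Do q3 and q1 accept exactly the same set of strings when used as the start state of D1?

States {q4} cannot be reached from the start state, so discard them.
Start with accepting vs non-accepting: {q2} | {q0,q1,q3}.
Refine {q0,q1,q3} on symbol 0: members go to different blocks, giving {q1,q3} and {q0}.
Refine {q1,q3} on symbol 2: members go to different blocks, giving {q1} and {q3}.
Stable partition: {q2} | {q1} | {q0} | {q3} — 4 equivalence classes.
q3 and q1 end up in different blocks, so they are distinguishable. For instance, the string '2' is accepted from only q1.

No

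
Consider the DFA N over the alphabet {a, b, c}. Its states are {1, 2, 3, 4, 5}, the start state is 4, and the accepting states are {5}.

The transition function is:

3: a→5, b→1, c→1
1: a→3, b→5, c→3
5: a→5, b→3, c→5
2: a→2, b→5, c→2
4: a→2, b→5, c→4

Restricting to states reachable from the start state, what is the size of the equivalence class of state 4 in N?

Initial partition by acceptance: {5} | {1,2,3,4}.
Split {1,2,3,4} by δ(·,a) → {1,2,4} and {3}.
Refine {1,2,4} on symbol a: members go to different blocks, giving {2,4} and {1}.
The partition is now stable with 4 blocks: {5} | {2,4} | {3} | {1}.
State 4 belongs to the block {2,4}, which has 2 states.

2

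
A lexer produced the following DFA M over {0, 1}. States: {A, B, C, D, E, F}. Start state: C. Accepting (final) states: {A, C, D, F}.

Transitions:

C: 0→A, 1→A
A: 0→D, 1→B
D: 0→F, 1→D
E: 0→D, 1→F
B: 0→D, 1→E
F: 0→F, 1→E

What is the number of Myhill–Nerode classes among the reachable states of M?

Initial partition by acceptance: {A,C,D,F} | {B,E}.
Refine {A,C,D,F} on symbol 1: members go to different blocks, giving {A,F} and {C,D}.
Split {A,F} by δ(·,0) → {A} and {F}.
Refine {B,E} on symbol 1: members go to different blocks, giving {B} and {E}.
On input 0, block {C,D} splits into {C} and {D}.
No further refinement is possible. Final partition (6 blocks): {A} | {B} | {C} | {F} | {E} | {D}.

6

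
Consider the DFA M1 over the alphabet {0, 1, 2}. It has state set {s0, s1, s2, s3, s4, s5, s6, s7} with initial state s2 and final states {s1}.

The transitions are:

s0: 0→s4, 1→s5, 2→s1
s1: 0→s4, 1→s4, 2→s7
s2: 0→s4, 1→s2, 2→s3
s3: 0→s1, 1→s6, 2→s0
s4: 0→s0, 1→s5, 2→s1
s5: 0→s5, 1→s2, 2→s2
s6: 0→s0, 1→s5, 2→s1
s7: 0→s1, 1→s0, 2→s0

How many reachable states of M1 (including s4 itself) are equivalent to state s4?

3

Start with accepting vs non-accepting: {s1} | {s0,s2,s3,s4,s5,s6,s7}.
Split {s0,s2,s3,s4,s5,s6,s7} by δ(·,0) → {s0,s2,s4,s5,s6} and {s3,s7}.
Split {s0,s2,s4,s5,s6} by δ(·,2) → {s0,s4,s6} and {s2} and {s5}.
No further refinement is possible. Final partition (5 blocks): {s1} | {s0,s4,s6} | {s3,s7} | {s2} | {s5}.
State s4 belongs to the block {s0,s4,s6}, which has 3 states.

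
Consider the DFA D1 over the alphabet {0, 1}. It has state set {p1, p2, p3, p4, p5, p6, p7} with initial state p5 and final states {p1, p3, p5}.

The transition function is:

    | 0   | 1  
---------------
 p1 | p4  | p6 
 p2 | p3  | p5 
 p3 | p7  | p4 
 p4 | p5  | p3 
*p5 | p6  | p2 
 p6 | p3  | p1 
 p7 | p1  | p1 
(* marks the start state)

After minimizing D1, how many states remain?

2

All states are reachable from the start state.
P0 = {p1,p3,p5} | {p2,p4,p6,p7}.
The partition is now stable with 2 blocks: {p1,p3,p5} | {p2,p4,p6,p7}.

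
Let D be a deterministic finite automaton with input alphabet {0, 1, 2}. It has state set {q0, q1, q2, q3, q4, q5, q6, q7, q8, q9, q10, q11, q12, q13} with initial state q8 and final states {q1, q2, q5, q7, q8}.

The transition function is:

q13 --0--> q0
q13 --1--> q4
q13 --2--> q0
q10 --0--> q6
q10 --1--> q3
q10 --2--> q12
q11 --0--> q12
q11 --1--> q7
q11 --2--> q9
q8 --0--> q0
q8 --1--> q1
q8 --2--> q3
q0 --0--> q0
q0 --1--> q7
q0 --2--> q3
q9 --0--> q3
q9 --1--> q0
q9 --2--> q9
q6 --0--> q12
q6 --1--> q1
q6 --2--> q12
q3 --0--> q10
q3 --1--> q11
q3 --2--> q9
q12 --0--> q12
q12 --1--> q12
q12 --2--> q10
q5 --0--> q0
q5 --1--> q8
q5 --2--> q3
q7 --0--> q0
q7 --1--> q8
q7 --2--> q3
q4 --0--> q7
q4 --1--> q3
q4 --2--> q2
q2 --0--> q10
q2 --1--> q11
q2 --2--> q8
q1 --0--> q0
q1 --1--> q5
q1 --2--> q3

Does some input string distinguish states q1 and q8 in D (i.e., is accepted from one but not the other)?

Reachable states from the start: {q0,q1,q3,q5,q6,q7,q8,q9,q10,q11,q12}. Unreachable: {q2,q4,q13} — drop them.
Start with accepting vs non-accepting: {q1,q5,q7,q8} | {q0,q3,q6,q9,q10,q11,q12}.
On input 1, block {q0,q3,q6,q9,q10,q11,q12} splits into {q3,q9,q10,q12} and {q0,q6,q11}.
On input 0, block {q3,q9,q10,q12} splits into {q3,q9,q12} and {q10}.
Refine {q3,q9,q12} on symbol 0: members go to different blocks, giving {q9,q12} and {q3}.
Split {q9,q12} by δ(·,0) → {q9} and {q12}.
Refine {q0,q6,q11} on symbol 0: members go to different blocks, giving {q6,q11} and {q0}.
Split {q6,q11} by δ(·,2) → {q6} and {q11}.
The partition is now stable with 8 blocks: {q1,q5,q7,q8} | {q9} | {q6} | {q10} | {q3} | {q12} | {q0} | {q11}.
q1 and q8 lie in the same block of the stable partition, so they are equivalent — no string distinguishes them.

No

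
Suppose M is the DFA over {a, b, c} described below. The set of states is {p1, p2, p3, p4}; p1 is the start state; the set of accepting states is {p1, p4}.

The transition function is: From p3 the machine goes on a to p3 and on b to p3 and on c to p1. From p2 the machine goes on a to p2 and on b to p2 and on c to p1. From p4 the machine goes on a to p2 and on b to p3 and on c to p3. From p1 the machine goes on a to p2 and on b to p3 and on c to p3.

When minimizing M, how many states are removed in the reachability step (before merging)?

Starting at p1 and following transitions, the reachable set is {p1, p2, p3}. That leaves p4 unreachable — 1 in total.

1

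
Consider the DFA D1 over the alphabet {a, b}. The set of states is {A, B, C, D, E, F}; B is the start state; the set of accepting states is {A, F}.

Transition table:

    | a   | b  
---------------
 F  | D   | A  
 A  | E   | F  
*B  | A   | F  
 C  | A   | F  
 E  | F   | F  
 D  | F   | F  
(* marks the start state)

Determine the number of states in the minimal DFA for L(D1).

Reachable states from the start: {A,B,D,E,F}. Unreachable: {C} — drop them.
Initial partition by acceptance: {A,F} | {B,D,E}.
The partition is now stable with 2 blocks: {A,F} | {B,D,E}.

2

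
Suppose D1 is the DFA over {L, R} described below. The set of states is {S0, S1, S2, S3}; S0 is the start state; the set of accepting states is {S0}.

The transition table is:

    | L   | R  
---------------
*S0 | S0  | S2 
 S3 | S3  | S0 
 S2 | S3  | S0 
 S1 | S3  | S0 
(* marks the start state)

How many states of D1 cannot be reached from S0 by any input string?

BFS from S0 reaches {S0, S2, S3}; the 1 state(s) S1 are never visited.

1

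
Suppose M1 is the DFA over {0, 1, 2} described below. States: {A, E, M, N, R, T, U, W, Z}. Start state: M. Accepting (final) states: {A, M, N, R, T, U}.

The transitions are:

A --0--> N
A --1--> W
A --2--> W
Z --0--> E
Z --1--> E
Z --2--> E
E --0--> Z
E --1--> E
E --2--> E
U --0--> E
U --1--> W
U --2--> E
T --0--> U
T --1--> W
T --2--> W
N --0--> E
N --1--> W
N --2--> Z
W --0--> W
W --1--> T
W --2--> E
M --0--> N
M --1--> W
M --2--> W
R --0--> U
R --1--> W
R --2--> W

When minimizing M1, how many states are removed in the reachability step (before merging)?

2

No path from M leads to A, R; the other 7 states are all reachable.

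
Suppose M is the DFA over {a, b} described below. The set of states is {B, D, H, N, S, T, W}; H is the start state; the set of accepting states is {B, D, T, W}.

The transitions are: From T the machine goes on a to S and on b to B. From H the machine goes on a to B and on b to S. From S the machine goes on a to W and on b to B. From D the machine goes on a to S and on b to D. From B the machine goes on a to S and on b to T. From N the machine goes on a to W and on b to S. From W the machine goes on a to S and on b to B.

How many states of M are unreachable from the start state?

2

BFS from H reaches {B, H, S, T, W}; the 2 state(s) D, N are never visited.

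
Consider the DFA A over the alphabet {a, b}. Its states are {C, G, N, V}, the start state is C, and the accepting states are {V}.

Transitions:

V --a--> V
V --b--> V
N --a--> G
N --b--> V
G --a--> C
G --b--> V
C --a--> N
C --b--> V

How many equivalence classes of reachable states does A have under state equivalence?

Every state is reachable, so we keep all 4.
P0 = {V} | {C,G,N}.
Stable partition: {V} | {C,G,N} — 2 equivalence classes.

2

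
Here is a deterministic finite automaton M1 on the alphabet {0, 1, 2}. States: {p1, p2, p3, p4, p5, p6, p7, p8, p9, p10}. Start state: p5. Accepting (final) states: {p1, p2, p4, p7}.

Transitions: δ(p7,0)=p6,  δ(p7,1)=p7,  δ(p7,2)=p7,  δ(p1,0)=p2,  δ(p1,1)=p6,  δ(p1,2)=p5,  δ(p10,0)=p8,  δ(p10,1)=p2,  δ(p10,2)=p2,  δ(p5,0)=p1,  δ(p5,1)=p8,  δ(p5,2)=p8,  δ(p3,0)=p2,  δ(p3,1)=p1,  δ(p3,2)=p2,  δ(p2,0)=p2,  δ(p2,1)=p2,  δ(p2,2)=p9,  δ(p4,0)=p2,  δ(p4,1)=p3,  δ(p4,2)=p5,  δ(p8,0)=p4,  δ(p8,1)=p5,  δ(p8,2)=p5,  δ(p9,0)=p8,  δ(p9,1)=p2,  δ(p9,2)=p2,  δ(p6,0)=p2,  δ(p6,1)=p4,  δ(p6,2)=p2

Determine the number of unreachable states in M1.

2

Starting at p5 and following transitions, the reachable set is {p1, p2, p3, p4, p5, p6, p8, p9}. That leaves p7, p10 unreachable — 2 in total.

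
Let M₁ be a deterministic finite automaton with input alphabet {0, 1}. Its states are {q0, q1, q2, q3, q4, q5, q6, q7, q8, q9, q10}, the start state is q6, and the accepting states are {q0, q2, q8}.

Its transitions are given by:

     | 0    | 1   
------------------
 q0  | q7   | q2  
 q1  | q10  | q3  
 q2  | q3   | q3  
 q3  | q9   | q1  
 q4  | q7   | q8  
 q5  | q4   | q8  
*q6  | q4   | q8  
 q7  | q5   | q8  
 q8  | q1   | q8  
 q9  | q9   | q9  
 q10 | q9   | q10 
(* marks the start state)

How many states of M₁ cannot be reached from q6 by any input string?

No path from q6 leads to q0, q2; the other 9 states are all reachable.

2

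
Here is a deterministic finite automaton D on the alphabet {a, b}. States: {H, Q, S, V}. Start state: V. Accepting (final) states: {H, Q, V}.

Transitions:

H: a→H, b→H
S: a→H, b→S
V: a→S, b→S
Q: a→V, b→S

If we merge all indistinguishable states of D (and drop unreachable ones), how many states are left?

3

First remove the unreachable states {Q}; 3 states remain.
Initial partition by acceptance: {H,V} | {S}.
Split {H,V} by δ(·,a) → {H} and {V}.
No further refinement is possible. Final partition (3 blocks): {H} | {S} | {V}.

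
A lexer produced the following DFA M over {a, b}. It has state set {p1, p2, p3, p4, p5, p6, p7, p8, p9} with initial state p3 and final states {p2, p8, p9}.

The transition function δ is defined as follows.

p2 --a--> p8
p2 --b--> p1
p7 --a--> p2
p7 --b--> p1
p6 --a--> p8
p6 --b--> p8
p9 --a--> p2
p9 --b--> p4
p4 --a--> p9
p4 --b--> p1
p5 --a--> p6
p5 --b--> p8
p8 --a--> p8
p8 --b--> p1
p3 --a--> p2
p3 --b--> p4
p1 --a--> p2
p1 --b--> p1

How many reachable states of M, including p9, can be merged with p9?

3

States {p5,p6,p7} cannot be reached from the start state, so discard them.
Start with accepting vs non-accepting: {p2,p8,p9} | {p1,p3,p4}.
The partition is now stable with 2 blocks: {p2,p8,p9} | {p1,p3,p4}.
State p9 belongs to the block {p2,p8,p9}, which has 3 states.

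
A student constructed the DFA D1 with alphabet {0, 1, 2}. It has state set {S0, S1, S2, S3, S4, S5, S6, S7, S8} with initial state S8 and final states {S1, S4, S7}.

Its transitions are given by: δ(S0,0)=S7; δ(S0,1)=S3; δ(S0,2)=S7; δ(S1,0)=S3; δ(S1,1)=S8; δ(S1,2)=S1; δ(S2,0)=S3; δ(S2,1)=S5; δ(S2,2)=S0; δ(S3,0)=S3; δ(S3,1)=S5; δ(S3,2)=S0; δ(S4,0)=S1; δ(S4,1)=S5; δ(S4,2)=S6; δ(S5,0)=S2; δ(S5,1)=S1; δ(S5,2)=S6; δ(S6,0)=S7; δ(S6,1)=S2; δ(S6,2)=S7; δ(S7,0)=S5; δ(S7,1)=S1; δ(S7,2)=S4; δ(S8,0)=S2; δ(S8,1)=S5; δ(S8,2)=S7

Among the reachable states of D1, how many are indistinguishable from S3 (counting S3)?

2

Every state is reachable, so we keep all 9.
Start with accepting vs non-accepting: {S1,S4,S7} | {S0,S2,S3,S5,S6,S8}.
Split {S1,S4,S7} by δ(·,0) → {S1,S7} and {S4}.
On input 1, block {S1,S7} splits into {S1} and {S7}.
On input 0, block {S0,S2,S3,S5,S6,S8} splits into {S2,S3,S5,S8} and {S0,S6}.
On input 1, block {S2,S3,S5,S8} splits into {S2,S3,S8} and {S5}.
On input 2, block {S2,S3,S8} splits into {S2,S3} and {S8}.
No further refinement is possible. Final partition (7 blocks): {S1} | {S2,S3} | {S4} | {S7} | {S0,S6} | {S5} | {S8}.
State S3 belongs to the block {S2,S3}, which has 2 states.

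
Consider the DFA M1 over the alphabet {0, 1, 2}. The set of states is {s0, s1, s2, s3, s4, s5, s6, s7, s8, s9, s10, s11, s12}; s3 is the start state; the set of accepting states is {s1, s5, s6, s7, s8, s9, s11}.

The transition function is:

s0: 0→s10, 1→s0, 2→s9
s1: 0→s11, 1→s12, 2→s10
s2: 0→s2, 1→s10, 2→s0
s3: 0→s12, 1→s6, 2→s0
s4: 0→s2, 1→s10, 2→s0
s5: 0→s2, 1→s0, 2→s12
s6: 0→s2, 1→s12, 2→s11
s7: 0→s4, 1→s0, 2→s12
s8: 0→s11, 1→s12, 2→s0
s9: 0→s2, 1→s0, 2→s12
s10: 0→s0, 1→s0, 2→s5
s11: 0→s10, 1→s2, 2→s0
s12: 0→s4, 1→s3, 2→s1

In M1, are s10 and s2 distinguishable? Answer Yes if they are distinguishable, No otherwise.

Reachable states from the start: {s0,s1,s2,s3,s4,s5,s6,s9,s10,s11,s12}. Unreachable: {s7,s8} — drop them.
Initial partition by acceptance: {s1,s5,s6,s9,s11} | {s0,s2,s3,s4,s10,s12}.
Split {s1,s5,s6,s9,s11} by δ(·,0) → {s5,s6,s9,s11} and {s1}.
Refine {s5,s6,s9,s11} on symbol 2: members go to different blocks, giving {s5,s9,s11} and {s6}.
Split {s0,s2,s3,s4,s10,s12} by δ(·,1) → {s0,s2,s4,s10,s12} and {s3}.
Split {s0,s2,s4,s10,s12} by δ(·,1) → {s0,s2,s4,s10} and {s12}.
Split {s5,s9,s11} by δ(·,2) → {s5,s9} and {s11}.
Split {s0,s2,s4,s10} by δ(·,2) → {s0,s10} and {s2,s4}.
No further refinement is possible. Final partition (8 blocks): {s5,s9} | {s0,s10} | {s1} | {s6} | {s3} | {s12} | {s11} | {s2,s4}.
s10 and s2 end up in different blocks, so they are distinguishable. For instance, the string '2' is accepted from only s10.

Yes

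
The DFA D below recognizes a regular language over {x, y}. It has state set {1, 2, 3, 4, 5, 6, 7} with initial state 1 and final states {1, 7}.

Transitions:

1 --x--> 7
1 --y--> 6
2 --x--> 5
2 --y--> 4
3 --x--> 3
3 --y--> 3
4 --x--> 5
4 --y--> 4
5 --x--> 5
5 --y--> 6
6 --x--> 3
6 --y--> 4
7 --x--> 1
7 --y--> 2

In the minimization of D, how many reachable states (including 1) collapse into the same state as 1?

2

Every state is reachable, so we keep all 7.
P0 = {1,7} | {2,3,4,5,6}.
Stable partition: {1,7} | {2,3,4,5,6} — 2 equivalence classes.
The equivalence class containing 1 is {1,7}, of size 2.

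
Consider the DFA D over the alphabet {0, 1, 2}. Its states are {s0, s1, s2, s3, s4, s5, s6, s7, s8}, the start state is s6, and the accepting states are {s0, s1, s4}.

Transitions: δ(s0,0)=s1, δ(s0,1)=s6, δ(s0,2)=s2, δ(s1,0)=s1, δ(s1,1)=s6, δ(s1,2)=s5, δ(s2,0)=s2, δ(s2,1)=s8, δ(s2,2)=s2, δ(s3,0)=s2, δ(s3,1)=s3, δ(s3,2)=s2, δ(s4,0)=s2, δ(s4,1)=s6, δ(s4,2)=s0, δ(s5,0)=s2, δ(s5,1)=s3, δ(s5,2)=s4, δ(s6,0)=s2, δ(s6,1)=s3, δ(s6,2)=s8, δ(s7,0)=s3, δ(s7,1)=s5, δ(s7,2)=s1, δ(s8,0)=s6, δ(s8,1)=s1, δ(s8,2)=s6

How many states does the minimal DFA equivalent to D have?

8

First remove the unreachable states {s7}; 8 states remain.
P0 = {s0,s1,s4} | {s2,s3,s5,s6,s8}.
Refine {s0,s1,s4} on symbol 0: members go to different blocks, giving {s0,s1} and {s4}.
Refine {s2,s3,s5,s6,s8} on symbol 1: members go to different blocks, giving {s2,s3,s5,s6} and {s8}.
On input 1, block {s2,s3,s5,s6} splits into {s3,s5,s6} and {s2}.
Split {s0,s1} by δ(·,2) → {s0} and {s1}.
Split {s3,s5,s6} by δ(·,2) → {s3} and {s5} and {s6}.
No further refinement is possible. Final partition (8 blocks): {s0} | {s3} | {s4} | {s8} | {s2} | {s1} | {s5} | {s6}.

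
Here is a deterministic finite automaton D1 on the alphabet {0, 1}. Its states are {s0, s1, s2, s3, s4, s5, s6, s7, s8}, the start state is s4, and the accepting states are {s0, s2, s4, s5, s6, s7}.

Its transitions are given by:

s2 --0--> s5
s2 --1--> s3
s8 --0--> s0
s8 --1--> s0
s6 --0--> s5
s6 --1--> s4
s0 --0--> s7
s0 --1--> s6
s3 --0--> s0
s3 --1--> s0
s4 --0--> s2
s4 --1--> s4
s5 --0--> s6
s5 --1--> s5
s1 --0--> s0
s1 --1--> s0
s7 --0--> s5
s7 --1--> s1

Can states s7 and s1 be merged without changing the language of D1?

Reachable states from the start: {s0,s1,s2,s3,s4,s5,s6,s7}. Unreachable: {s8} — drop them.
Initial partition by acceptance: {s0,s2,s4,s5,s6,s7} | {s1,s3}.
On input 1, block {s0,s2,s4,s5,s6,s7} splits into {s0,s4,s5,s6} and {s2,s7}.
Split {s0,s4,s5,s6} by δ(·,0) → {s0,s4} and {s5,s6}.
Refine {s0,s4} on symbol 1: members go to different blocks, giving {s0} and {s4}.
Split {s5,s6} by δ(·,1) → {s5} and {s6}.
No further refinement is possible. Final partition (6 blocks): {s0} | {s1,s3} | {s2,s7} | {s5} | {s4} | {s6}.
s7 and s1 end up in different blocks, so they are distinguishable. For instance, the string 'ε' is accepted from only s7.

No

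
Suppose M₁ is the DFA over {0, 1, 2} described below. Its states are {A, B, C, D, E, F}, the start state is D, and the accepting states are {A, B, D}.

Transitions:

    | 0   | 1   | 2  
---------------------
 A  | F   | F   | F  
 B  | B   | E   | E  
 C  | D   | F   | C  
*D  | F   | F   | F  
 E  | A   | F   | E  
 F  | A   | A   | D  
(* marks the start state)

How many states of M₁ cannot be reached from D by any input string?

Starting at D and following transitions, the reachable set is {A, D, F}. That leaves B, C, E unreachable — 3 in total.

3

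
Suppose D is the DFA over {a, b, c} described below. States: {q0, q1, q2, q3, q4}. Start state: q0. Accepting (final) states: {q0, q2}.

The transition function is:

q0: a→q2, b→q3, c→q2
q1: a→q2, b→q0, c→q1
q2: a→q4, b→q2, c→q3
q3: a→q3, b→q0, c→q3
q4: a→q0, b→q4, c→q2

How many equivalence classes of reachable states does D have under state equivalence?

4

States {q1} cannot be reached from the start state, so discard them.
Initial partition by acceptance: {q0,q2} | {q3,q4}.
Refine {q0,q2} on symbol a: members go to different blocks, giving {q0} and {q2}.
Refine {q3,q4} on symbol a: members go to different blocks, giving {q3} and {q4}.
The partition is now stable with 4 blocks: {q0} | {q3} | {q2} | {q4}.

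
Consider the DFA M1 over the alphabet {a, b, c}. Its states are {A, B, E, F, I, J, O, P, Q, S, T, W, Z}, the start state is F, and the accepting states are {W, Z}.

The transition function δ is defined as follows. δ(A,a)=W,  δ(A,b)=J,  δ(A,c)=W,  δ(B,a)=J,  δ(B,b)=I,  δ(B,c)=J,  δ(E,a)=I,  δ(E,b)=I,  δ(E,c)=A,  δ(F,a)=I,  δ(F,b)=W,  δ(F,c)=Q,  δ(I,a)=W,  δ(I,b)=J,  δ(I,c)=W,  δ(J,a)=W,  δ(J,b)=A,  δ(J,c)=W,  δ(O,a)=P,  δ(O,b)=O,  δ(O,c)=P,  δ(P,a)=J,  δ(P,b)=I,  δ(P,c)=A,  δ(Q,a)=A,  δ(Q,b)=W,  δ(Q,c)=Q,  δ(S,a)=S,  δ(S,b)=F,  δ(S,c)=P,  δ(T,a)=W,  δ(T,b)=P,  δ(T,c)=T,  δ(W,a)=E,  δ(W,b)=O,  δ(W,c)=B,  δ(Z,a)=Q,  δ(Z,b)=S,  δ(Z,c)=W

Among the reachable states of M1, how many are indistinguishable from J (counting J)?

3

States {S,T,Z} cannot be reached from the start state, so discard them.
Initial partition by acceptance: {W} | {A,B,E,F,I,J,O,P,Q}.
Split {A,B,E,F,I,J,O,P,Q} by δ(·,a) → {B,E,F,O,P,Q} and {A,I,J}.
Refine {B,E,F,O,P,Q} on symbol a: members go to different blocks, giving {B,E,F,P,Q} and {O}.
Refine {B,E,F,P,Q} on symbol b: members go to different blocks, giving {B,E,P} and {F,Q}.
The partition is now stable with 5 blocks: {W} | {B,E,P} | {A,I,J} | {O} | {F,Q}.
State J belongs to the block {A,I,J}, which has 3 states.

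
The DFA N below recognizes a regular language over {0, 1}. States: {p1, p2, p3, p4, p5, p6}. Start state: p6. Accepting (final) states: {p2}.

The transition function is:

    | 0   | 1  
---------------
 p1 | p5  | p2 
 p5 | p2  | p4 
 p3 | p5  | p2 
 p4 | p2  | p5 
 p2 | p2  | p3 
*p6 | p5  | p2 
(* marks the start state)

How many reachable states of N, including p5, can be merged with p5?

Reachable states from the start: {p2,p3,p4,p5,p6}. Unreachable: {p1} — drop them.
Initial partition by acceptance: {p2} | {p3,p4,p5,p6}.
Split {p3,p4,p5,p6} by δ(·,0) → {p3,p6} and {p4,p5}.
The partition is now stable with 3 blocks: {p2} | {p3,p6} | {p4,p5}.
The equivalence class containing p5 is {p4,p5}, of size 2.

2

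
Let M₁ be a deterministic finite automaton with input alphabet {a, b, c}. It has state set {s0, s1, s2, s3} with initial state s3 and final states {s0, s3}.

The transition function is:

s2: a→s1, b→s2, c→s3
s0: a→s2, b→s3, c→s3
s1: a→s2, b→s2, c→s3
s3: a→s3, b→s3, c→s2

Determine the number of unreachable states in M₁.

1

No path from s3 leads to s0; the other 3 states are all reachable.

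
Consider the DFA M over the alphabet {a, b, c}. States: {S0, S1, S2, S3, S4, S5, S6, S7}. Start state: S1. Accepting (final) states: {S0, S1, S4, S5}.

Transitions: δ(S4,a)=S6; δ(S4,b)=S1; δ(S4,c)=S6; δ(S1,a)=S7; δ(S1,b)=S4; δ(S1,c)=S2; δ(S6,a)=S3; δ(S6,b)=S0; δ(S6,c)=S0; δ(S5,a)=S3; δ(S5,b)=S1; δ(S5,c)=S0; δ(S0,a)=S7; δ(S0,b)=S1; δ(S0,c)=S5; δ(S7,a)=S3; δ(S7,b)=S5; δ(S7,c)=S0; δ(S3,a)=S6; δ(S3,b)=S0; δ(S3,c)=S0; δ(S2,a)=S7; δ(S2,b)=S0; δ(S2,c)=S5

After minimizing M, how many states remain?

3

Every state is reachable, so we keep all 8.
Initial partition by acceptance: {S0,S1,S4,S5} | {S2,S3,S6,S7}.
Split {S0,S1,S4,S5} by δ(·,c) → {S0,S5} and {S1,S4}.
No further refinement is possible. Final partition (3 blocks): {S0,S5} | {S2,S3,S6,S7} | {S1,S4}.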